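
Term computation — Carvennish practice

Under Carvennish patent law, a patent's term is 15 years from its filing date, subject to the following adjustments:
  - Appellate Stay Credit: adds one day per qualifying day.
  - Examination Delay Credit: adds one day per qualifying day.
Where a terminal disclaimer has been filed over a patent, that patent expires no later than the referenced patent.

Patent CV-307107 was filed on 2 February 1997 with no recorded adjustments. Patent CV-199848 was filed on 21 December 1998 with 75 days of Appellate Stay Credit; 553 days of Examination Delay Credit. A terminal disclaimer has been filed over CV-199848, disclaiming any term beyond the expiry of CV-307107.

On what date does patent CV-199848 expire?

Natural term of CV-199848:
  Base: filing + 15 years → 21 December 2013.
  Appellate Stay Credit: +75 days → 6 March 2014.
  Examination Delay Credit: +553 days → 10 September 2015.
Expiry of referenced patent CV-307107:
  Base: filing + 15 years → 2 February 2012.
Terminal disclaimer: CV-199848 expires on the earlier of 10 September 2015 and 2 February 2012.

2012-02-02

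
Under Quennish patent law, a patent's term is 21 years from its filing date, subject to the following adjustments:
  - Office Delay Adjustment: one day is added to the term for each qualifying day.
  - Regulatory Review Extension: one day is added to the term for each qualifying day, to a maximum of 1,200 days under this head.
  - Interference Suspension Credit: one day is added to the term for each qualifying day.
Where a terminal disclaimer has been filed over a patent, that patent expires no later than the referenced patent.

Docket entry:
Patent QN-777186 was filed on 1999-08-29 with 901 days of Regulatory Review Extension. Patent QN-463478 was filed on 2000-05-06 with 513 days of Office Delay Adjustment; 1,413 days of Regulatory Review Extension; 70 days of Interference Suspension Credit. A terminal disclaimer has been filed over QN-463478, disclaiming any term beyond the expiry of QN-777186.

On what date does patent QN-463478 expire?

Natural term of QN-463478:
  Base: filing + 21 years → 6 May 2021.
  Office Delay Adjustment: +513 days → 1 October 2022.
  Regulatory Review Extension: 1413 days claimed exceeds the 1200-day cap, so +1200 days → 13 January 2026.
  Interference Suspension Credit: +70 days → 24 March 2026.
Expiry of referenced patent QN-777186:
  Base: filing + 21 years → 29 August 2020.
  Regulatory Review Extension: 901 days (within the 1200-day cap) → +901 days → 16 February 2023.
Terminal disclaimer: QN-463478 expires on the earlier of 24 March 2026 and 16 February 2023.

2023-02-16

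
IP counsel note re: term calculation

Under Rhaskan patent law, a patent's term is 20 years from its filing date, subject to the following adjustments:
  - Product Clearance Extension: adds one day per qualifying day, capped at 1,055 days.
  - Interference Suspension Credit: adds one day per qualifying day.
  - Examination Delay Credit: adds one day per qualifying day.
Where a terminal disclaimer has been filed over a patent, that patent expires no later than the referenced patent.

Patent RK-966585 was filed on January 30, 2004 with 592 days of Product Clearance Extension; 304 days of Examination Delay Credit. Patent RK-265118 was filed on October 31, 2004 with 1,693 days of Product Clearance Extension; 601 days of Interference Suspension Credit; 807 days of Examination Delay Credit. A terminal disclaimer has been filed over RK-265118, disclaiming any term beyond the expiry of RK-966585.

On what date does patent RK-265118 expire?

2026-07-14

Natural term of RK-265118:
  Base: filing + 20 years → 31 October 2024.
  Product Clearance Extension: 1693 days claimed exceeds the 1055-day cap, so +1055 days → 21 September 2027.
  Interference Suspension Credit: +601 days → 14 May 2029.
  Examination Delay Credit: +807 days → 30 July 2031.
Expiry of referenced patent RK-966585:
  Base: filing + 20 years → 30 January 2024.
  Product Clearance Extension: 592 days (within the 1055-day cap) → +592 days → 13 September 2025.
  Examination Delay Credit: +304 days → 14 July 2026.
Terminal disclaimer: RK-265118 expires on the earlier of 30 July 2031 and 14 July 2026.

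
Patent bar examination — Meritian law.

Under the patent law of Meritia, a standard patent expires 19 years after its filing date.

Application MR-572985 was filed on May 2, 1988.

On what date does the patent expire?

Filing date + 19 years → 2 May 2007.

2007-05-02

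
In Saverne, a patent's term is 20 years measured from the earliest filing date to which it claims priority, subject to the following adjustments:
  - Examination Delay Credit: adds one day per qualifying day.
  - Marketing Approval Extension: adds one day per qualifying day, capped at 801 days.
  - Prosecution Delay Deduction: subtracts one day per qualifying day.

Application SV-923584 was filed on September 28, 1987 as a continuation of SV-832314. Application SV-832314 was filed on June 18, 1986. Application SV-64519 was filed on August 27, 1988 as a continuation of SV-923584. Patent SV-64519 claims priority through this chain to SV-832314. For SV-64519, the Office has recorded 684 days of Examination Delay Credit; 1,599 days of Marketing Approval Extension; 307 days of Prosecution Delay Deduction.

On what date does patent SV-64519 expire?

September 8, 2009

Earliest priority filing: 18 June 1986.
Base term: 18 June 1986 + 20 years → 18 June 2006.
Examination Delay Credit: +684 days → 2 May 2008.
Marketing Approval Extension: 1599 days claimed exceeds the 801-day cap, so +801 days → 12 July 2010.
Prosecution Delay Deduction: −307 days → 8 September 2009.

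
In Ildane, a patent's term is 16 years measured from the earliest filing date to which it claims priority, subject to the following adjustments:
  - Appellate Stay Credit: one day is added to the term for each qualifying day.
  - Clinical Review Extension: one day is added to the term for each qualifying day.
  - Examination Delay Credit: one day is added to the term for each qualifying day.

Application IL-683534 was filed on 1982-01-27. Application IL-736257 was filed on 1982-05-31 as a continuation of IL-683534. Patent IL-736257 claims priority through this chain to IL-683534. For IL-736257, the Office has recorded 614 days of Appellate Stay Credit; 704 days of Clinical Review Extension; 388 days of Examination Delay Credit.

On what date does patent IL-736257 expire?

Earliest priority filing: 27 January 1982.
Base term: 27 January 1982 + 16 years → 27 January 1998.
Appellate Stay Credit: +614 days → 3 October 1999.
Clinical Review Extension: +704 days → 6 September 2001.
Examination Delay Credit: +388 days → 29 September 2002.

September 29, 2002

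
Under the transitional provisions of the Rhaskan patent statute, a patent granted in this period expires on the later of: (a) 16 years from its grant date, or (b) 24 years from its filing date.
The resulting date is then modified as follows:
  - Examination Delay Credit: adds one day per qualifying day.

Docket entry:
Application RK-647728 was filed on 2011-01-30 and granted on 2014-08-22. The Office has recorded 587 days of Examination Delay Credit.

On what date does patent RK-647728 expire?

(a) grant + 16 years → 22 August 2030.
(b) filing + 24 years → 30 January 2035.
Later of the two: 30 January 2035.
Examination Delay Credit: +587 days → 8 September 2036.

2036-09-08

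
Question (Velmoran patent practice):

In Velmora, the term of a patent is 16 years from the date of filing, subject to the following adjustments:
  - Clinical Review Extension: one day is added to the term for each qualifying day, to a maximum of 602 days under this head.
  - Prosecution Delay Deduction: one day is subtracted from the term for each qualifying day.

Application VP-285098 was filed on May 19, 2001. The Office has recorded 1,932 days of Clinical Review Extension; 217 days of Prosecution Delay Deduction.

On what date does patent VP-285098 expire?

2018-06-08

Base term: filing date + 16 years → 19 May 2017.
Clinical Review Extension: 1932 days claimed exceeds the 602-day cap, so +602 days → 11 January 2019.
Prosecution Delay Deduction: −217 days → 8 June 2018.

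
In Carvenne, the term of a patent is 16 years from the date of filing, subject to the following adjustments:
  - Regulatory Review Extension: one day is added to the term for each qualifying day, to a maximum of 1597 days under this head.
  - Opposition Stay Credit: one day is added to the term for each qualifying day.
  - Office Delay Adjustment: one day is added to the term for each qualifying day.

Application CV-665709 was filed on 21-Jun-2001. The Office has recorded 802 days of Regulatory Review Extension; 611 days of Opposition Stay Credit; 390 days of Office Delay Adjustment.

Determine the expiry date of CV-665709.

2022-05-29

Base term: filing date + 16 years → 21 June 2017.
Regulatory Review Extension: 802 days (within the 1597-day cap) → +802 days → 1 September 2019.
Opposition Stay Credit: +611 days → 4 May 2021.
Office Delay Adjustment: +390 days → 29 May 2022.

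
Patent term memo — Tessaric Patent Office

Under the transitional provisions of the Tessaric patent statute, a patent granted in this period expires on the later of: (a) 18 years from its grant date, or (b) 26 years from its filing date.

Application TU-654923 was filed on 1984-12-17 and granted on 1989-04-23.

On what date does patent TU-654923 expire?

(a) grant + 18 years → 23 April 2007.
(b) filing + 26 years → 17 December 2010.
Later of the two: 17 December 2010.

December 17, 2010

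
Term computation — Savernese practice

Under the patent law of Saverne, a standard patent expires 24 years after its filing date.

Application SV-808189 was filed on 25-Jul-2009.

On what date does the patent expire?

2033-07-25

Filing date + 24 years → 25 July 2033.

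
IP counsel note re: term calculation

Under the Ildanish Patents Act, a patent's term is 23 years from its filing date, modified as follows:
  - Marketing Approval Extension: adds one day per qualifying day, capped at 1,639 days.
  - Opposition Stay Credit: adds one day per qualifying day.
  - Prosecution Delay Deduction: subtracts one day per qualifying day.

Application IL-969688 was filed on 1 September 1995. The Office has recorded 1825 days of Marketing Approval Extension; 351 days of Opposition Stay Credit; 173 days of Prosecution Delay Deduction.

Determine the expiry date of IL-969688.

Base term: filing date + 23 years → 1 September 2018.
Marketing Approval Extension: 1825 days claimed exceeds the 1639-day cap, so +1639 days → 26 February 2023.
Opposition Stay Credit: +351 days → 12 February 2024.
Prosecution Delay Deduction: −173 days → 23 August 2023.

August 23, 2023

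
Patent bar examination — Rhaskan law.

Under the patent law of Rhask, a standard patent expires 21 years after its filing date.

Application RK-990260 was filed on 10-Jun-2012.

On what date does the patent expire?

June 10, 2033

Filing date + 21 years → 10 June 2033.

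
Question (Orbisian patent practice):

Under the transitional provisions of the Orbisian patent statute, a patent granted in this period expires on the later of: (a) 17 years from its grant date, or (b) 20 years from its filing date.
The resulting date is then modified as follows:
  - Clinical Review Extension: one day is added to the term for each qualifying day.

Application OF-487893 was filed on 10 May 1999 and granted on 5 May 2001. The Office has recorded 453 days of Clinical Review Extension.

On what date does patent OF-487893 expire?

(a) grant + 17 years → 5 May 2018.
(b) filing + 20 years → 10 May 2019.
Later of the two: 10 May 2019.
Clinical Review Extension: +453 days → 5 August 2020.

2020-08-05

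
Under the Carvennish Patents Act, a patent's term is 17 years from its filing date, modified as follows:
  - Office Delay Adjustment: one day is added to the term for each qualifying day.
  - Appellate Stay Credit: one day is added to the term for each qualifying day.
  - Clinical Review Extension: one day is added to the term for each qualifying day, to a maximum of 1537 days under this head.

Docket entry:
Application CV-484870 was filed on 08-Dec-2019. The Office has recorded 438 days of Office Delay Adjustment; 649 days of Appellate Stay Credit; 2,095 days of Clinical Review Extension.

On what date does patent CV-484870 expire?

Base term: filing date + 17 years → 8 December 2036.
Office Delay Adjustment: +438 days → 19 February 2038.
Appellate Stay Credit: +649 days → 30 November 2039.
Clinical Review Extension: 2095 days claimed exceeds the 1537-day cap, so +1537 days → 14 February 2044.

2044-02-14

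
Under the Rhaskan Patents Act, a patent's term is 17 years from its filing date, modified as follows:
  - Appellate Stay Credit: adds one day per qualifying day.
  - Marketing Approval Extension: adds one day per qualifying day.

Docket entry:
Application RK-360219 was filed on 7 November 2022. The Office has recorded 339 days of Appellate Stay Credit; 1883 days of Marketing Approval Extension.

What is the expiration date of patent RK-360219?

Base term: filing date + 17 years → 7 November 2039.
Appellate Stay Credit: +339 days → 11 October 2040.
Marketing Approval Extension: +1883 days → 7 December 2045.

December 7, 2045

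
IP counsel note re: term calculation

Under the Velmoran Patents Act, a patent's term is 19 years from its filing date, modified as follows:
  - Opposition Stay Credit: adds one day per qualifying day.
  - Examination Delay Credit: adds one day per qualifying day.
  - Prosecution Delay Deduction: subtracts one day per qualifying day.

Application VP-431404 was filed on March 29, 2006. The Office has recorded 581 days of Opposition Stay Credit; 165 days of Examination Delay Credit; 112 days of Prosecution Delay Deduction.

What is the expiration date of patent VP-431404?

Base term: filing date + 19 years → 29 March 2025.
Opposition Stay Credit: +581 days → 31 October 2026.
Examination Delay Credit: +165 days → 14 April 2027.
Prosecution Delay Deduction: −112 days → 23 December 2026.

December 23, 2026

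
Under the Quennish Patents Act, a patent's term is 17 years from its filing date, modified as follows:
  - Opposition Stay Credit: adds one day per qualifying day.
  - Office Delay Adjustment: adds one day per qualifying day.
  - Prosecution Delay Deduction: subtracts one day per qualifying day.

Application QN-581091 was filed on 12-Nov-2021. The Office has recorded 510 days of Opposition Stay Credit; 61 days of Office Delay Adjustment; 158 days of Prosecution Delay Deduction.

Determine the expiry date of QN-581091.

December 30, 2039

Base term: filing date + 17 years → 12 November 2038.
Opposition Stay Credit: +510 days → 5 April 2040.
Office Delay Adjustment: +61 days → 5 June 2040.
Prosecution Delay Deduction: −158 days → 30 December 2039.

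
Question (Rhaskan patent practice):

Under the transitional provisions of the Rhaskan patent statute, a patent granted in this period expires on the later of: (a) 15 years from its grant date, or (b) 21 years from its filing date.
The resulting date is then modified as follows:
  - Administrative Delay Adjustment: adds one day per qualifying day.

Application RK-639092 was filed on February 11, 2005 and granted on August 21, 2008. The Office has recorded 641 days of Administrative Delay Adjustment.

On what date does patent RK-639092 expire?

2027-11-14

(a) grant + 15 years → 21 August 2023.
(b) filing + 21 years → 11 February 2026.
Later of the two: 11 February 2026.
Administrative Delay Adjustment: +641 days → 14 November 2027.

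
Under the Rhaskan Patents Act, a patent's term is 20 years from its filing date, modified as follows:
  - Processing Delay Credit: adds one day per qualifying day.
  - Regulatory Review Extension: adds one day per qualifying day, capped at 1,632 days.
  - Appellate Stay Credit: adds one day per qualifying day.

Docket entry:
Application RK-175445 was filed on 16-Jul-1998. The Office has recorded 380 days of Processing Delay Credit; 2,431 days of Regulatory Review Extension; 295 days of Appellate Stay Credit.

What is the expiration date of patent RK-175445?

November 8, 2024

Base term: filing date + 20 years → 16 July 2018.
Processing Delay Credit: +380 days → 31 July 2019.
Regulatory Review Extension: 2431 days claimed exceeds the 1632-day cap, so +1632 days → 18 January 2024.
Appellate Stay Credit: +295 days → 8 November 2024.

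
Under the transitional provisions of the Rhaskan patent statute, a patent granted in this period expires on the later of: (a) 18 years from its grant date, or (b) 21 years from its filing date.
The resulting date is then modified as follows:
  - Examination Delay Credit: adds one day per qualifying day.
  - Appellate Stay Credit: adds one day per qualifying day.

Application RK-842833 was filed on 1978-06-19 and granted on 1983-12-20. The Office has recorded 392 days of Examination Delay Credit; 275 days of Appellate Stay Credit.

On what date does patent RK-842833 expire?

(a) grant + 18 years → 20 December 2001.
(b) filing + 21 years → 19 June 1999.
Later of the two: 20 December 2001.
Examination Delay Credit: +392 days → 16 January 2003.
Appellate Stay Credit: +275 days → 18 October 2003.

2003-10-18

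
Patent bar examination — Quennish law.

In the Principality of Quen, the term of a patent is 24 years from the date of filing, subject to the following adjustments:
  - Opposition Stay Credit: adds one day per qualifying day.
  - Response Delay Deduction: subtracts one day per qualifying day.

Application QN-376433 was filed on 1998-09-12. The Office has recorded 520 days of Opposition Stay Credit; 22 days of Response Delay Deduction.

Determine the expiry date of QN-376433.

2024-01-23

Base term: filing date + 24 years → 12 September 2022.
Opposition Stay Credit: +520 days → 14 February 2024.
Response Delay Deduction: −22 days → 23 January 2024.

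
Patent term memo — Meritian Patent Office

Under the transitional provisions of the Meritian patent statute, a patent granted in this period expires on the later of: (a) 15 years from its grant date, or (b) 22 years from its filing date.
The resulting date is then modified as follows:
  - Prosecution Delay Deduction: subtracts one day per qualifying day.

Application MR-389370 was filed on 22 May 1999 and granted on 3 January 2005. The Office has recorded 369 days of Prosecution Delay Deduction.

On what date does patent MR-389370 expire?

(a) grant + 15 years → 3 January 2020.
(b) filing + 22 years → 22 May 2021.
Later of the two: 22 May 2021.
Prosecution Delay Deduction: −369 days → 18 May 2020.

May 18, 2020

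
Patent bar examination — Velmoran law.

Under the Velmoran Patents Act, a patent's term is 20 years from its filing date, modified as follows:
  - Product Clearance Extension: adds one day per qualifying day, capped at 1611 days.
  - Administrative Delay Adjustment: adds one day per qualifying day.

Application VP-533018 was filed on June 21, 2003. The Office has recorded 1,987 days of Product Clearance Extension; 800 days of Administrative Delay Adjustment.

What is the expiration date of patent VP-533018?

January 26, 2030

Base term: filing date + 20 years → 21 June 2023.
Product Clearance Extension: 1987 days claimed exceeds the 1611-day cap, so +1611 days → 18 November 2027.
Administrative Delay Adjustment: +800 days → 26 January 2030.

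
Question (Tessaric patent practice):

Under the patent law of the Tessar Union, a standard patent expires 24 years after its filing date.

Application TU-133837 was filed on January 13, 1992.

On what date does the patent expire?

Filing date + 24 years → 13 January 2016.

2016-01-13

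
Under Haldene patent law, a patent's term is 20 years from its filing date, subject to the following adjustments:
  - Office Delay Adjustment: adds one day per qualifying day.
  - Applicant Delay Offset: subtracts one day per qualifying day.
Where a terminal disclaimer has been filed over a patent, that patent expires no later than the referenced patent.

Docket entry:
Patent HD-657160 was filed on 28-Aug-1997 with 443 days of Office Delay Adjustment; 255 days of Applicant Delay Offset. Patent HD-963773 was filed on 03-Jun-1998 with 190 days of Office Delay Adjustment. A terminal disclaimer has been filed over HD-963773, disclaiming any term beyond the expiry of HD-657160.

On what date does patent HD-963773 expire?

Natural term of HD-963773:
  Base: filing + 20 years → 3 June 2018.
  Office Delay Adjustment: +190 days → 10 December 2018.
Expiry of referenced patent HD-657160:
  Base: filing + 20 years → 28 August 2017.
  Office Delay Adjustment: +443 days → 14 November 2018.
  Applicant Delay Offset: −255 days → 4 March 2018.
Terminal disclaimer: HD-963773 expires on the earlier of 10 December 2018 and 4 March 2018.

March 4, 2018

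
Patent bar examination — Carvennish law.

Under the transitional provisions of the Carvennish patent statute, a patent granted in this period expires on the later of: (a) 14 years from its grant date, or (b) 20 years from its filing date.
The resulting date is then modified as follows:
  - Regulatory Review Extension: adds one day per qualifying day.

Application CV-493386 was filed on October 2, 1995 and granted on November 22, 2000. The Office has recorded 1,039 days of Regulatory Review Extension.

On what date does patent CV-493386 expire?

2018-08-06

(a) grant + 14 years → 22 November 2014.
(b) filing + 20 years → 2 October 2015.
Later of the two: 2 October 2015.
Regulatory Review Extension: +1039 days → 6 August 2018.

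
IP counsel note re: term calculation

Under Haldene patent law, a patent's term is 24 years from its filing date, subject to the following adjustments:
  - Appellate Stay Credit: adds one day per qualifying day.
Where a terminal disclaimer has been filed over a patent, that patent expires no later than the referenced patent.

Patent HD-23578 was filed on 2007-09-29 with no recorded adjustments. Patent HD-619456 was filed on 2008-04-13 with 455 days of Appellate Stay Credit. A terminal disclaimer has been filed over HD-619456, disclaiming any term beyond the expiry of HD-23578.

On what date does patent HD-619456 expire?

Natural term of HD-619456:
  Base: filing + 24 years → 13 April 2032.
  Appellate Stay Credit: +455 days → 12 July 2033.
Expiry of referenced patent HD-23578:
  Base: filing + 24 years → 29 September 2031.
Terminal disclaimer: HD-619456 expires on the earlier of 12 July 2033 and 29 September 2031.

2031-09-29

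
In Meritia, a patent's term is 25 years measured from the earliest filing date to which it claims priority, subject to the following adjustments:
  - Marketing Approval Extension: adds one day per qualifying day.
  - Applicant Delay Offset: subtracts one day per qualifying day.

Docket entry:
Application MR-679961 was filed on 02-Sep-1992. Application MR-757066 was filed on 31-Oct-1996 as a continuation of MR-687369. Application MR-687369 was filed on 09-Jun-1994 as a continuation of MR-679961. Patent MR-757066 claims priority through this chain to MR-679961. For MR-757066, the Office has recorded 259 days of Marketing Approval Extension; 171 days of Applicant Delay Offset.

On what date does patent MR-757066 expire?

November 29, 2017

Earliest priority filing: 2 September 1992.
Base term: 2 September 1992 + 25 years → 2 September 2017.
Marketing Approval Extension: +259 days → 19 May 2018.
Applicant Delay Offset: −171 days → 29 November 2017.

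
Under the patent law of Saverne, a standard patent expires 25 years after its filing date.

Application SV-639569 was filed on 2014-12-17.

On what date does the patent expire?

Filing date + 25 years → 17 December 2039.

2039-12-17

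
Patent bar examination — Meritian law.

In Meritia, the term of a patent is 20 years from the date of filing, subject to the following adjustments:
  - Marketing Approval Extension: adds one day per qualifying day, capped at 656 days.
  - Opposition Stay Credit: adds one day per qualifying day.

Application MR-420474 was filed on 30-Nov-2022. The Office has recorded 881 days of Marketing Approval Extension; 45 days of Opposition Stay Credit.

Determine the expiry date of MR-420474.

Base term: filing date + 20 years → 30 November 2042.
Marketing Approval Extension: 881 days claimed exceeds the 656-day cap, so +656 days → 16 September 2044.
Opposition Stay Credit: +45 days → 31 October 2044.

October 31, 2044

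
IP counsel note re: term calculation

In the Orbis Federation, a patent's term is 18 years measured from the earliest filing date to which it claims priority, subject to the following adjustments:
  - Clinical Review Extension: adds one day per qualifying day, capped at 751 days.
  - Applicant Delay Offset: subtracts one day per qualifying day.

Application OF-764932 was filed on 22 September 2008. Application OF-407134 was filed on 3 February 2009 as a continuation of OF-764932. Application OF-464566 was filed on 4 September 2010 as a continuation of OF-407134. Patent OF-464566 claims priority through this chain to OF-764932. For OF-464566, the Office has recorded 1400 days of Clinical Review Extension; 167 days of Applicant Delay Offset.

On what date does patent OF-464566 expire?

Earliest priority filing: 22 September 2008.
Base term: 22 September 2008 + 18 years → 22 September 2026.
Clinical Review Extension: 1400 days claimed exceeds the 751-day cap, so +751 days → 12 October 2028.
Applicant Delay Offset: −167 days → 28 April 2028.

April 28, 2028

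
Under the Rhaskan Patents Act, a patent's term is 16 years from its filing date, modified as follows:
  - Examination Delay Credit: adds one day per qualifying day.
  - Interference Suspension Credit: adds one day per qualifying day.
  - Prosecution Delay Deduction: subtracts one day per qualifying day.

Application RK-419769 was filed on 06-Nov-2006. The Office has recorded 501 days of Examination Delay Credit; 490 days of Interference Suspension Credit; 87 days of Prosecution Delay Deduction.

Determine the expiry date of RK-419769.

Base term: filing date + 16 years → 6 November 2022.
Examination Delay Credit: +501 days → 21 March 2024.
Interference Suspension Credit: +490 days → 24 July 2025.
Prosecution Delay Deduction: −87 days → 28 April 2025.

2025-04-28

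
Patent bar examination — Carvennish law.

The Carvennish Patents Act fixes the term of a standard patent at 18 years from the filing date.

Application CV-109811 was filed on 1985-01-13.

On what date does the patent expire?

2003-01-13

Filing date + 18 years → 13 January 2003.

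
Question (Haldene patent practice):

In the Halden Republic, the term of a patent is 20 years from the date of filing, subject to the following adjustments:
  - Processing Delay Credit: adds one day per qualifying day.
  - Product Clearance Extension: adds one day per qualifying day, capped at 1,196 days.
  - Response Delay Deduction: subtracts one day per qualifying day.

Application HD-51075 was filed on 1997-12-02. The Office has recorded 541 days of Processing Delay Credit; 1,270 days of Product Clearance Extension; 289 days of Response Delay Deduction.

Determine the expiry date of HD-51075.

Base term: filing date + 20 years → 2 December 2017.
Processing Delay Credit: +541 days → 27 May 2019.
Product Clearance Extension: 1270 days claimed exceeds the 1196-day cap, so +1196 days → 4 September 2022.
Response Delay Deduction: −289 days → 19 November 2021.

2021-11-19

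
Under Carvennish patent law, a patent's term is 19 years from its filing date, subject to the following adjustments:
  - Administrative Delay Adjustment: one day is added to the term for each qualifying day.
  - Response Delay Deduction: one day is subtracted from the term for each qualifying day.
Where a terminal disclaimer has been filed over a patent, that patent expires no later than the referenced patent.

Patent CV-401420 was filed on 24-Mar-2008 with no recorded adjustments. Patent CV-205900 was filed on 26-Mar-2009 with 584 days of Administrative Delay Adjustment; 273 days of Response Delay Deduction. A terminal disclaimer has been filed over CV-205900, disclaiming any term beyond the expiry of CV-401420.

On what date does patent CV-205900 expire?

Natural term of CV-205900:
  Base: filing + 19 years → 26 March 2028.
  Administrative Delay Adjustment: +584 days → 31 October 2029.
  Response Delay Deduction: −273 days → 31 January 2029.
Expiry of referenced patent CV-401420:
  Base: filing + 19 years → 24 March 2027.
Terminal disclaimer: CV-205900 expires on the earlier of 31 January 2029 and 24 March 2027.

March 24, 2027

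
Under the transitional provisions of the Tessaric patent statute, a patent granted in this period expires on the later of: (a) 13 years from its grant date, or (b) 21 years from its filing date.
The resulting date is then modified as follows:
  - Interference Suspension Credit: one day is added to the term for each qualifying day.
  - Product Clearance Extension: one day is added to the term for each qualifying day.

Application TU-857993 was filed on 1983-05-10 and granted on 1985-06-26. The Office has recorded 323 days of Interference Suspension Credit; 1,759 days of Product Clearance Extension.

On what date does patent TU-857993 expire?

January 21, 2010

(a) grant + 13 years → 26 June 1998.
(b) filing + 21 years → 10 May 2004.
Later of the two: 10 May 2004.
Interference Suspension Credit: +323 days → 29 March 2005.
Product Clearance Extension: +1759 days → 21 January 2010.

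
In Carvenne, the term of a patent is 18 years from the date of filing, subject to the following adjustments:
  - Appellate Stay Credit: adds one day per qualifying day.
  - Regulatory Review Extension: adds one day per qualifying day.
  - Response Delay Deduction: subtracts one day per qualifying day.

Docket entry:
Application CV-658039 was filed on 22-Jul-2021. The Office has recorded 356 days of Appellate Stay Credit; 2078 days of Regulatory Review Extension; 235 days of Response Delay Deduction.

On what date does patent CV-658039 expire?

Base term: filing date + 18 years → 22 July 2039.
Appellate Stay Credit: +356 days → 12 July 2040.
Regulatory Review Extension: +2078 days → 21 March 2046.
Response Delay Deduction: −235 days → 29 July 2045.

July 29, 2045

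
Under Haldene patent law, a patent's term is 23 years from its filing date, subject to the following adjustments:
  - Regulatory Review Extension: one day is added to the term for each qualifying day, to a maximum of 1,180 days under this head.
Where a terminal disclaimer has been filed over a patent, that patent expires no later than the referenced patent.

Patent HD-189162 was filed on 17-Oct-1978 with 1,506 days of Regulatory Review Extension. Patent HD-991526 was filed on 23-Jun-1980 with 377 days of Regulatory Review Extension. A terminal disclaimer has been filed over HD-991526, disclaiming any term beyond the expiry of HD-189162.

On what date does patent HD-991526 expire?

Natural term of HD-991526:
  Base: filing + 23 years → 23 June 2003.
  Regulatory Review Extension: 377 days (within the 1180-day cap) → +377 days → 4 July 2004.
Expiry of referenced patent HD-189162:
  Base: filing + 23 years → 17 October 2001.
  Regulatory Review Extension: 1506 days claimed exceeds the 1180-day cap, so +1180 days → 9 January 2005.
Terminal disclaimer: HD-991526 expires on the earlier of 4 July 2004 and 9 January 2005.

July 4, 2004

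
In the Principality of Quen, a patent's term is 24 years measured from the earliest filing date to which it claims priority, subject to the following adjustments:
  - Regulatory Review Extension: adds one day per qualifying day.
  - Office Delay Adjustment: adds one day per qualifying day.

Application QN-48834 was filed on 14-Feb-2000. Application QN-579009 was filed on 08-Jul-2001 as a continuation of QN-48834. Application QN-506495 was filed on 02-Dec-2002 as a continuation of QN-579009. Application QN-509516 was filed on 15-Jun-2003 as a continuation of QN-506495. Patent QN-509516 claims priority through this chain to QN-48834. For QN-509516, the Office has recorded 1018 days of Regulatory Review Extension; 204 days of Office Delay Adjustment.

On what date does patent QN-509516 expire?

June 20, 2027

Earliest priority filing: 14 February 2000.
Base term: 14 February 2000 + 24 years → 14 February 2024.
Regulatory Review Extension: +1018 days → 28 November 2026.
Office Delay Adjustment: +204 days → 20 June 2027.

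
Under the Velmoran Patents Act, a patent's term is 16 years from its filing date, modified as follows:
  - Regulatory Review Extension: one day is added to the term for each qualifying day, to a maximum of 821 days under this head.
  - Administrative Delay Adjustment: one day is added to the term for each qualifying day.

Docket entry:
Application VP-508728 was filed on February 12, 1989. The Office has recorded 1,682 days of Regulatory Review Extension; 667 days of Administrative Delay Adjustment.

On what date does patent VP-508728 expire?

2009-03-11

Base term: filing date + 16 years → 12 February 2005.
Regulatory Review Extension: 1682 days claimed exceeds the 821-day cap, so +821 days → 14 May 2007.
Administrative Delay Adjustment: +667 days → 11 March 2009.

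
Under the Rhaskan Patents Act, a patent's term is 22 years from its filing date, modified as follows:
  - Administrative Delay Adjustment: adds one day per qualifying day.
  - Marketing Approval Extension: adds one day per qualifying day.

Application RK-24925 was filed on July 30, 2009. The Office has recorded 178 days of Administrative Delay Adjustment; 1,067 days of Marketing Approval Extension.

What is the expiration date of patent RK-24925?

December 26, 2034

Base term: filing date + 22 years → 30 July 2031.
Administrative Delay Adjustment: +178 days → 24 January 2032.
Marketing Approval Extension: +1067 days → 26 December 2034.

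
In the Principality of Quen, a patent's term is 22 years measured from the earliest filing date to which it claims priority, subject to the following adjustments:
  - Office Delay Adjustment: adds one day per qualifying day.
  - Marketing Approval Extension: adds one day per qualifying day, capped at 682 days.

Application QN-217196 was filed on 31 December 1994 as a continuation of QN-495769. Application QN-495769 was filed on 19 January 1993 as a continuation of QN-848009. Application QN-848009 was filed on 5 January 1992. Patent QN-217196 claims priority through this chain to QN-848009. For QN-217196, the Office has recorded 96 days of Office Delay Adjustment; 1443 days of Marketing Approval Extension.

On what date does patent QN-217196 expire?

Earliest priority filing: 5 January 1992.
Base term: 5 January 1992 + 22 years → 5 January 2014.
Office Delay Adjustment: +96 days → 11 April 2014.
Marketing Approval Extension: 1443 days claimed exceeds the 682-day cap, so +682 days → 22 February 2016.

2016-02-22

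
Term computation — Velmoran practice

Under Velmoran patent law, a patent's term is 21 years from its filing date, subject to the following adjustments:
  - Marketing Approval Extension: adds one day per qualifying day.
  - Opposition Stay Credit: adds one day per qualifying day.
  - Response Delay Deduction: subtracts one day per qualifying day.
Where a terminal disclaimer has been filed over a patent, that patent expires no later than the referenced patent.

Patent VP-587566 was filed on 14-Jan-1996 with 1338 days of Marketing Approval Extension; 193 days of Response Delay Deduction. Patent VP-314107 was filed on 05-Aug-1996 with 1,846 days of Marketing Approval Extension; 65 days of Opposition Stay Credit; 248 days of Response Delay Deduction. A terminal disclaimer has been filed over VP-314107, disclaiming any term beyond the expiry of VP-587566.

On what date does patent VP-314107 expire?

Natural term of VP-314107:
  Base: filing + 21 years → 5 August 2017.
  Marketing Approval Extension: +1846 days → 25 August 2022.
  Opposition Stay Credit: +65 days → 29 October 2022.
  Response Delay Deduction: −248 days → 23 February 2022.
Expiry of referenced patent VP-587566:
  Base: filing + 21 years → 14 January 2017.
  Marketing Approval Extension: +1338 days → 13 September 2020.
  Response Delay Deduction: −193 days → 4 March 2020.
Terminal disclaimer: VP-314107 expires on the earlier of 23 February 2022 and 4 March 2020.

2020-03-04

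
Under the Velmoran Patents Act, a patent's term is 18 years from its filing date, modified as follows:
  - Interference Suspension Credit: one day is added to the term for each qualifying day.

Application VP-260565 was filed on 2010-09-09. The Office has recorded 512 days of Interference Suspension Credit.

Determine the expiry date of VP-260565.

February 3, 2030

Base term: filing date + 18 years → 9 September 2028.
Interference Suspension Credit: +512 days → 3 February 2030.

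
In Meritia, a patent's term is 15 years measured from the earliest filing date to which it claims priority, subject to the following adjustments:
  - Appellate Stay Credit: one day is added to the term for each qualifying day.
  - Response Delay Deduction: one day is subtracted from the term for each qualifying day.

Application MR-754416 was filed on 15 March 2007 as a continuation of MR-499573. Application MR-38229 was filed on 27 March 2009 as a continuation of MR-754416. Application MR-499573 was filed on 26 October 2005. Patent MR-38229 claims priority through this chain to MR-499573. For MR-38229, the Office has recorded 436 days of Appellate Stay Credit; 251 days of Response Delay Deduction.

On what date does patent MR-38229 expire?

April 29, 2021

Earliest priority filing: 26 October 2005.
Base term: 26 October 2005 + 15 years → 26 October 2020.
Appellate Stay Credit: +436 days → 5 January 2022.
Response Delay Deduction: −251 days → 29 April 2021.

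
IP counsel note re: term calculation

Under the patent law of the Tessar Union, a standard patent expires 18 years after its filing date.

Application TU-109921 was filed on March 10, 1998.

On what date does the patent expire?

March 10, 2016

Filing date + 18 years → 10 March 2016.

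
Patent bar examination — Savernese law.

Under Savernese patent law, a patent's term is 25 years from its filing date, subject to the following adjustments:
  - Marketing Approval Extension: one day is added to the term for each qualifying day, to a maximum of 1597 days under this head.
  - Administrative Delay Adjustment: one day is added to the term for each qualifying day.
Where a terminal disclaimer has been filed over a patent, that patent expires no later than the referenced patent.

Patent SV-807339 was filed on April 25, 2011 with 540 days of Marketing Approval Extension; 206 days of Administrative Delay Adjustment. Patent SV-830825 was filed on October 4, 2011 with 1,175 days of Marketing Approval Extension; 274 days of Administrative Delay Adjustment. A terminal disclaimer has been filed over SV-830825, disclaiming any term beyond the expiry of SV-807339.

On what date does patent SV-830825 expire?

2038-05-11

Natural term of SV-830825:
  Base: filing + 25 years → 4 October 2036.
  Marketing Approval Extension: 1175 days (within the 1597-day cap) → +1175 days → 23 December 2039.
  Administrative Delay Adjustment: +274 days → 22 September 2040.
Expiry of referenced patent SV-807339:
  Base: filing + 25 years → 25 April 2036.
  Marketing Approval Extension: 540 days (within the 1597-day cap) → +540 days → 17 October 2037.
  Administrative Delay Adjustment: +206 days → 11 May 2038.
Terminal disclaimer: SV-830825 expires on the earlier of 22 September 2040 and 11 May 2038.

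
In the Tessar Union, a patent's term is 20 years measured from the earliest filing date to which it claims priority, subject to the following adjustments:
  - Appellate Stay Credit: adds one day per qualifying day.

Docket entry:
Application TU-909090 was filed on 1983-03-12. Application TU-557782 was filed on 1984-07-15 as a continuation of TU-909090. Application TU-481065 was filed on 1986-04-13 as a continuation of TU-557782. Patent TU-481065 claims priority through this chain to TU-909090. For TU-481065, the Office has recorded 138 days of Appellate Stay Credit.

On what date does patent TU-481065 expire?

Earliest priority filing: 12 March 1983.
Base term: 12 March 1983 + 20 years → 12 March 2003.
Appellate Stay Credit: +138 days → 28 July 2003.

July 28, 2003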